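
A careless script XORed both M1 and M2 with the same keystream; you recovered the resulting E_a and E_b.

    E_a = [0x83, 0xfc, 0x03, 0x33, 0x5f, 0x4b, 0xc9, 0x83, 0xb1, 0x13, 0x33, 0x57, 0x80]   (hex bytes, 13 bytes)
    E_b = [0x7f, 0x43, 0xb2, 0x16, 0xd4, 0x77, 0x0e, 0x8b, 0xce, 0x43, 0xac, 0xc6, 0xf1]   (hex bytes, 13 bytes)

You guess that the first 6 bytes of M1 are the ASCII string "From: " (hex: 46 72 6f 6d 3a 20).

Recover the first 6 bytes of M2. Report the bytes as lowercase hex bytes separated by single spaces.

First, E_a ⊕ E_b = (M1 ⊕ K) ⊕ (M2 ⊕ K) = M1 ⊕ M2, so the key drops out. Then M2 = (M1 ⊕ M2) ⊕ M1 over the first 6 bytes.
byte 0: (83 ⊕ 7f) ⊕ 46 = fc ⊕ 46 = ba
byte 1: (fc ⊕ 43) ⊕ 72 = bf ⊕ 72 = cd
byte 2: (03 ⊕ b2) ⊕ 6f = b1 ⊕ 6f = de
byte 3: (33 ⊕ 16) ⊕ 6d = 25 ⊕ 6d = 48
byte 4: (5f ⊕ d4) ⊕ 3a = 8b ⊕ 3a = b1
byte 5: (4b ⊕ 77) ⊕ 20 = 3c ⊕ 20 = 1c

ba cd de 48 b1 1c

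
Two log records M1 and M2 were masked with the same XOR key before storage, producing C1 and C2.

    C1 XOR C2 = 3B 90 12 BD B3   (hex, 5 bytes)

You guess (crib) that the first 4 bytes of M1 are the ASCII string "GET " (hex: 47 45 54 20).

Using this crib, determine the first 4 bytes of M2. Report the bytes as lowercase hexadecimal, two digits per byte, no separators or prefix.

Since C1 ⊕ C2 = M1 ⊕ M2, XORing with the guessed M1 bytes yields the corresponding M2 bytes: M2 = (C1 ⊕ C2) ⊕ M1.
byte 0: 3b ⊕ 47 = 7c
byte 1: 90 ⊕ 45 = d5
byte 2: 12 ⊕ 54 = 46
byte 3: bd ⊕ 20 = 9d

7cd5469d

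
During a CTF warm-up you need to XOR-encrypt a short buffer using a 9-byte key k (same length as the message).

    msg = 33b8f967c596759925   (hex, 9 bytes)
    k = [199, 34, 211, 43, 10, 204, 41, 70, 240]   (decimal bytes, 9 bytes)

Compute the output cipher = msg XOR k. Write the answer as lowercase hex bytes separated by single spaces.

f4 9a 2a 4c cf 5a 5c df d5

XOR is its own inverse, so applying the key byte-wise gives the result directly.
 51 ^ 199 = 244
184 ^  34 = 154
249 ^ 211 =  42
103 ^  43 =  76
197 ^  10 = 207
150 ^ 204 =  90
117 ^  41 =  92
153 ^  70 = 223
 37 ^ 240 = 213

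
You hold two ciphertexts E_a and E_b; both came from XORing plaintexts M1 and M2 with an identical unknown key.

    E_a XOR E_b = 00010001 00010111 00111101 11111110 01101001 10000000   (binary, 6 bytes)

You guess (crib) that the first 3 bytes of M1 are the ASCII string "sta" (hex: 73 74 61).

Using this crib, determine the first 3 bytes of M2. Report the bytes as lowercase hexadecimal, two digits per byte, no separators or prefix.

Since E_a ⊕ E_b = M1 ⊕ M2, XORing with the guessed M1 bytes yields the corresponding M2 bytes: M2 = (E_a ⊕ E_b) ⊕ M1.
byte 0: 11 xor 73 = 62
byte 1: 17 xor 74 = 63
byte 2: 3d xor 61 = 5c

62635c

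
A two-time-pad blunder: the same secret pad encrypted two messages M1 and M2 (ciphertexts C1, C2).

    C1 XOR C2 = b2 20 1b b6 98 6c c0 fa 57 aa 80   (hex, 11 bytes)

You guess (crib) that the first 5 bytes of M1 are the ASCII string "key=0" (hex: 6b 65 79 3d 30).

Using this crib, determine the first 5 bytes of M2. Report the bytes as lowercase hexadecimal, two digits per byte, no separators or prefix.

d945628ba8

Since C1 ⊕ C2 = M1 ⊕ M2, XORing with the guessed M1 bytes yields the corresponding M2 bytes: M2 = (C1 ⊕ C2) ⊕ M1.
178 ⊕ 107 = 217
 32 ⊕ 101 =  69
 27 ⊕ 121 =  98
182 ⊕  61 = 139
152 ⊕  48 = 168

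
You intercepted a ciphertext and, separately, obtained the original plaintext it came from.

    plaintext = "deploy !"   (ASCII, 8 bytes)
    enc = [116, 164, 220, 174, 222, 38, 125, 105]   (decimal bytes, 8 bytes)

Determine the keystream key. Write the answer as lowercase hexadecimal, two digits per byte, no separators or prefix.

Since enc = plaintext ⊕ key, XORing both sides with plaintext gives key = plaintext ⊕ enc.
byte 0: 64 xor 74 = 10
byte 1: 65 xor a4 = c1
byte 2: 70 xor dc = ac
byte 3: 6c xor ae = c2
byte 4: 6f xor de = b1
byte 5: 79 xor 26 = 5f
byte 6: 20 xor 7d = 5d
byte 7: 21 xor 69 = 48

10c1acc2b15f5d48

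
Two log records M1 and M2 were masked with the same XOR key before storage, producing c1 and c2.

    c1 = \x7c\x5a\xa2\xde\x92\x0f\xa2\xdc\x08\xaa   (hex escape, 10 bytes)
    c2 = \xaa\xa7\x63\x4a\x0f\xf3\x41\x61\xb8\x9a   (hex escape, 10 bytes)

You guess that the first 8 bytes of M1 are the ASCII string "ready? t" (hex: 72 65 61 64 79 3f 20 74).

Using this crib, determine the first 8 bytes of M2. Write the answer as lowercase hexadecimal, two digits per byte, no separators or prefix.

First, c1 ⊕ c2 = (M1 ⊕ K) ⊕ (M2 ⊕ K) = M1 ⊕ M2, so the key drops out. Then M2 = (M1 ⊕ M2) ⊕ M1 over the first 8 bytes.
byte 0: (7c XOR aa) XOR 72 = d6 XOR 72 = a4
byte 1: (5a XOR a7) XOR 65 = fd XOR 65 = 98
byte 2: (a2 XOR 63) XOR 61 = c1 XOR 61 = a0
byte 3: (de XOR 4a) XOR 64 = 94 XOR 64 = f0
byte 4: (92 XOR 0f) XOR 79 = 9d XOR 79 = e4
byte 5: (0f XOR f3) XOR 3f = fc XOR 3f = c3
byte 6: (a2 XOR 41) XOR 20 = e3 XOR 20 = c3
byte 7: (dc XOR 61) XOR 74 = bd XOR 74 = c9

a498a0f0e4c3c3c9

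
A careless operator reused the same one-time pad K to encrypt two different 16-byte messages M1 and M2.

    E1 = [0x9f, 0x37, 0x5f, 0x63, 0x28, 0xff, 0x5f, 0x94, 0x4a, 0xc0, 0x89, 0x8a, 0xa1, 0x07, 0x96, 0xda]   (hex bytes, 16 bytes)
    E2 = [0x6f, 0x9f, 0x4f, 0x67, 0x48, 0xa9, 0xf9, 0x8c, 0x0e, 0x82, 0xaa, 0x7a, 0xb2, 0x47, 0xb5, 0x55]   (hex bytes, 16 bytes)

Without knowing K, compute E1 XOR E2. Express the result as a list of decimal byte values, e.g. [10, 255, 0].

[240, 168, 16, 4, 96, 86, 166, 24, 68, 66, 35, 240, 19, 64, 35, 143]

E1 ⊕ E2 = (M1 ⊕ K) ⊕ (M2 ⊕ K) = M1 ⊕ M2 — the shared key cancels under XOR.
9f ⊕ 6f = f0
37 ⊕ 9f = a8
5f ⊕ 4f = 10
63 ⊕ 67 = 04
28 ⊕ 48 = 60
ff ⊕ a9 = 56
5f ⊕ f9 = a6
94 ⊕ 8c = 18
4a ⊕ 0e = 44
c0 ⊕ 82 = 42
89 ⊕ aa = 23
8a ⊕ 7a = f0
a1 ⊕ b2 = 13
07 ⊕ 47 = 40
96 ⊕ b5 = 23
da ⊕ 55 = 8f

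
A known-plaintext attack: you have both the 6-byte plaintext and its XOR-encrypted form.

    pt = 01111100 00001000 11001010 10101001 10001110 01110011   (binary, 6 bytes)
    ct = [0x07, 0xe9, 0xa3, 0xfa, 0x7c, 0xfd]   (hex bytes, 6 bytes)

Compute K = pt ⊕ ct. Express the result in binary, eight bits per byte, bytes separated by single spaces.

01111011 11100001 01101001 01010011 11110010 10001110

Since ct = pt ⊕ K, XORing both sides with pt gives K = pt ⊕ ct.
byte 0: 124 xor   7 = 123
byte 1:   8 xor 233 = 225
byte 2: 202 xor 163 = 105
byte 3: 169 xor 250 =  83
byte 4: 142 xor 124 = 242
byte 5: 115 xor 253 = 142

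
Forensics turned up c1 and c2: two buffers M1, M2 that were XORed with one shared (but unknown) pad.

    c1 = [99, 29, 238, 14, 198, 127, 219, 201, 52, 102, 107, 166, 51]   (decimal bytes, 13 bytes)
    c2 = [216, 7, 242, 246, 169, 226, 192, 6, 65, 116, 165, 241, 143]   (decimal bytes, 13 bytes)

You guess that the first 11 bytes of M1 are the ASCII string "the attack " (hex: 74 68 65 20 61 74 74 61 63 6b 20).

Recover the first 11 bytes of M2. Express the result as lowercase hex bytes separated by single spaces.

cf 72 79 d8 0e e9 6f ae 16 79 ee

First, c1 ⊕ c2 = (M1 ⊕ K) ⊕ (M2 ⊕ K) = M1 ⊕ M2, so the key drops out. Then M2 = (M1 ⊕ M2) ⊕ M1 over the first 11 bytes.
byte 0: (63 xor d8) xor 74 = bb xor 74 = cf
byte 1: (1d xor 07) xor 68 = 1a xor 68 = 72
byte 2: (ee xor f2) xor 65 = 1c xor 65 = 79
byte 3: (0e xor f6) xor 20 = f8 xor 20 = d8
byte 4: (c6 xor a9) xor 61 = 6f xor 61 = 0e
byte 5: (7f xor e2) xor 74 = 9d xor 74 = e9
byte 6: (db xor c0) xor 74 = 1b xor 74 = 6f
byte 7: (c9 xor 06) xor 61 = cf xor 61 = ae
byte 8: (34 xor 41) xor 63 = 75 xor 63 = 16
byte 9: (66 xor 74) xor 6b = 12 xor 6b = 79
byte 10: (6b xor a5) xor 20 = ce xor 20 = ee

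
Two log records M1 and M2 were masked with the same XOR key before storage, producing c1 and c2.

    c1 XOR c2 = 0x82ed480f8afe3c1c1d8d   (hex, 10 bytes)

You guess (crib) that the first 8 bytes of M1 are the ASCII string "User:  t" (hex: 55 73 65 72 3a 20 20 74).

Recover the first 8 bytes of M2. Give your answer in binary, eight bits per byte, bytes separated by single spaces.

11010111 10011110 00101101 01111101 10110000 11011110 00011100 01101000

Since c1 ⊕ c2 = M1 ⊕ M2, XORing with the guessed M1 bytes yields the corresponding M2 bytes: M2 = (c1 ⊕ c2) ⊕ M1.
byte 0: 82 XOR 55 = d7
byte 1: ed XOR 73 = 9e
byte 2: 48 XOR 65 = 2d
byte 3: 0f XOR 72 = 7d
byte 4: 8a XOR 3a = b0
byte 5: fe XOR 20 = de
byte 6: 3c XOR 20 = 1c
byte 7: 1c XOR 74 = 68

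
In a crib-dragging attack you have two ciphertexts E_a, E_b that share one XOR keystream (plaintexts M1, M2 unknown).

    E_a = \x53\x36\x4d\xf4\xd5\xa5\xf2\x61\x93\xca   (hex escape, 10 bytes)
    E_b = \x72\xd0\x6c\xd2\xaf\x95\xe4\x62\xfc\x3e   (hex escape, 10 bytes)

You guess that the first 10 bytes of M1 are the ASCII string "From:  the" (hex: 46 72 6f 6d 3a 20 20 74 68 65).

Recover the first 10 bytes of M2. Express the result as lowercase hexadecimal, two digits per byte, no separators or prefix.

First, E_a ⊕ E_b = (M1 ⊕ K) ⊕ (M2 ⊕ K) = M1 ⊕ M2, so the key drops out. Then M2 = (M1 ⊕ M2) ⊕ M1 over the first 10 bytes.
byte 0: (53 ^ 72) ^ 46 = 21 ^ 46 = 67
byte 1: (36 ^ d0) ^ 72 = e6 ^ 72 = 94
byte 2: (4d ^ 6c) ^ 6f = 21 ^ 6f = 4e
byte 3: (f4 ^ d2) ^ 6d = 26 ^ 6d = 4b
byte 4: (d5 ^ af) ^ 3a = 7a ^ 3a = 40
byte 5: (a5 ^ 95) ^ 20 = 30 ^ 20 = 10
byte 6: (f2 ^ e4) ^ 20 = 16 ^ 20 = 36
byte 7: (61 ^ 62) ^ 74 = 03 ^ 74 = 77
byte 8: (93 ^ fc) ^ 68 = 6f ^ 68 = 07
byte 9: (ca ^ 3e) ^ 65 = f4 ^ 65 = 91

67944e4b401036770791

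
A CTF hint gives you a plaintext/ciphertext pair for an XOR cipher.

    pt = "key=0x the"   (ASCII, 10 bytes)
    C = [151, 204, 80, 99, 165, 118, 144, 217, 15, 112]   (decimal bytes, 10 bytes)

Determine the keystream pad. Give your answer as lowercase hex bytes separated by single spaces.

Since C = pt ⊕ pad, XORing both sides with pt gives pad = pt ⊕ C.
6b ^ 97 = fc
65 ^ cc = a9
79 ^ 50 = 29
3d ^ 63 = 5e
30 ^ a5 = 95
78 ^ 76 = 0e
20 ^ 90 = b0
74 ^ d9 = ad
68 ^ 0f = 67
65 ^ 70 = 15

fc a9 29 5e 95 0e b0 ad 67 15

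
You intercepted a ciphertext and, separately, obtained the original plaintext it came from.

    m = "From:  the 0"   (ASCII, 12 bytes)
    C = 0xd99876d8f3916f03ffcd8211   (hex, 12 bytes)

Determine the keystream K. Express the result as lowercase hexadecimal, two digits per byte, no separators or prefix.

9fea19b5c9b14f7797a8a221

Since C = m ⊕ K, XORing both sides with m gives K = m ⊕ C.
01000110 ⊕ 11011001 = 10011111
01110010 ⊕ 10011000 = 11101010
01101111 ⊕ 01110110 = 00011001
01101101 ⊕ 11011000 = 10110101
00111010 ⊕ 11110011 = 11001001
00100000 ⊕ 10010001 = 10110001
00100000 ⊕ 01101111 = 01001111
01110100 ⊕ 00000011 = 01110111
01101000 ⊕ 11111111 = 10010111
01100101 ⊕ 11001101 = 10101000
00100000 ⊕ 10000010 = 10100010
00110000 ⊕ 00010001 = 00100001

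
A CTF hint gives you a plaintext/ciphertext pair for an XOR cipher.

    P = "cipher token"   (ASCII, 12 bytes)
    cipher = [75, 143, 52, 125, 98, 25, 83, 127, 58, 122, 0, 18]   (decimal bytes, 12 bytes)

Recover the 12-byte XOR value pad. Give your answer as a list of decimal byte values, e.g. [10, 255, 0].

Since cipher = P ⊕ pad, XORing both sides with P gives pad = P ⊕ cipher.
 99 xor  75 =  40
105 xor 143 = 230
112 xor  52 =  68
104 xor 125 =  21
101 xor  98 =   7
114 xor  25 = 107
 32 xor  83 = 115
116 xor 127 =  11
111 xor  58 =  85
107 xor 122 =  17
101 xor   0 = 101
110 xor  18 = 124

[40, 230, 68, 21, 7, 107, 115, 11, 85, 17, 101, 124]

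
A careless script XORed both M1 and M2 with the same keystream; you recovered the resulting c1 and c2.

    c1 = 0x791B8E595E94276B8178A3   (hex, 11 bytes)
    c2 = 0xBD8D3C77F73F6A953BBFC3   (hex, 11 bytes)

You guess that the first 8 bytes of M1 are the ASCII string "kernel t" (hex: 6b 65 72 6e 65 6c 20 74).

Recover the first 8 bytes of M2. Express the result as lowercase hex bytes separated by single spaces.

First, c1 ⊕ c2 = (M1 ⊕ K) ⊕ (M2 ⊕ K) = M1 ⊕ M2, so the key drops out. Then M2 = (M1 ⊕ M2) ⊕ M1 over the first 8 bytes.
byte 0: (79 XOR bd) XOR 6b = c4 XOR 6b = af
byte 1: (1b XOR 8d) XOR 65 = 96 XOR 65 = f3
byte 2: (8e XOR 3c) XOR 72 = b2 XOR 72 = c0
byte 3: (59 XOR 77) XOR 6e = 2e XOR 6e = 40
byte 4: (5e XOR f7) XOR 65 = a9 XOR 65 = cc
byte 5: (94 XOR 3f) XOR 6c = ab XOR 6c = c7
byte 6: (27 XOR 6a) XOR 20 = 4d XOR 20 = 6d
byte 7: (6b XOR 95) XOR 74 = fe XOR 74 = 8a

af f3 c0 40 cc c7 6d 8a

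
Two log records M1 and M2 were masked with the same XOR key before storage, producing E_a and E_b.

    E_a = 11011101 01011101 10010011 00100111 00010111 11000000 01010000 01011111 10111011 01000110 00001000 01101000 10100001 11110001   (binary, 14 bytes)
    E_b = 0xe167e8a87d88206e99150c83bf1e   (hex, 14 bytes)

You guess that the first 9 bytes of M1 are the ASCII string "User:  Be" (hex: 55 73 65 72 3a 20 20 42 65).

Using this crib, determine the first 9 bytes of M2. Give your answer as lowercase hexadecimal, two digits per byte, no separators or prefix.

69491efd5068507347

First, E_a ⊕ E_b = (M1 ⊕ K) ⊕ (M2 ⊕ K) = M1 ⊕ M2, so the key drops out. Then M2 = (M1 ⊕ M2) ⊕ M1 over the first 9 bytes.
byte 0: (dd XOR e1) XOR 55 = 3c XOR 55 = 69
byte 1: (5d XOR 67) XOR 73 = 3a XOR 73 = 49
byte 2: (93 XOR e8) XOR 65 = 7b XOR 65 = 1e
byte 3: (27 XOR a8) XOR 72 = 8f XOR 72 = fd
byte 4: (17 XOR 7d) XOR 3a = 6a XOR 3a = 50
byte 5: (c0 XOR 88) XOR 20 = 48 XOR 20 = 68
byte 6: (50 XOR 20) XOR 20 = 70 XOR 20 = 50
byte 7: (5f XOR 6e) XOR 42 = 31 XOR 42 = 73
byte 8: (bb XOR 99) XOR 65 = 22 XOR 65 = 47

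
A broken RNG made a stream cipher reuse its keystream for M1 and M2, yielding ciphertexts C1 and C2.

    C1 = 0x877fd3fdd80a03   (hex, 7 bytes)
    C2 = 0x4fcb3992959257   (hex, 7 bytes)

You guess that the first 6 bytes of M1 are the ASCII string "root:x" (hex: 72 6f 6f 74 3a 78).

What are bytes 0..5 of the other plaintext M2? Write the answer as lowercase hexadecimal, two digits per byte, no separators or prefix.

badb851b77e0

First, C1 ⊕ C2 = (M1 ⊕ K) ⊕ (M2 ⊕ K) = M1 ⊕ M2, so the key drops out. Then M2 = (M1 ⊕ M2) ⊕ M1 over the first 6 bytes.
byte 0: (87 xor 4f) xor 72 = c8 xor 72 = ba
byte 1: (7f xor cb) xor 6f = b4 xor 6f = db
byte 2: (d3 xor 39) xor 6f = ea xor 6f = 85
byte 3: (fd xor 92) xor 74 = 6f xor 74 = 1b
byte 4: (d8 xor 95) xor 3a = 4d xor 3a = 77
byte 5: (0a xor 92) xor 78 = 98 xor 78 = e0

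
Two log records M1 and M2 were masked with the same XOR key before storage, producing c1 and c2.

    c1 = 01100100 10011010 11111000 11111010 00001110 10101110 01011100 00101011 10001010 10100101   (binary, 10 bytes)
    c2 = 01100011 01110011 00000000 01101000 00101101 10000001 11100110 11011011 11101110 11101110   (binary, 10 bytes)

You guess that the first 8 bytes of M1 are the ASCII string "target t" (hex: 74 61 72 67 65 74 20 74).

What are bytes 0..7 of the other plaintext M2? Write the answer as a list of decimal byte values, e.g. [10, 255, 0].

[115, 136, 138, 245, 70, 91, 154, 132]

First, c1 ⊕ c2 = (M1 ⊕ K) ⊕ (M2 ⊕ K) = M1 ⊕ M2, so the key drops out. Then M2 = (M1 ⊕ M2) ⊕ M1 over the first 8 bytes.
byte 0: (64 ⊕ 63) ⊕ 74 = 07 ⊕ 74 = 73
byte 1: (9a ⊕ 73) ⊕ 61 = e9 ⊕ 61 = 88
byte 2: (f8 ⊕ 00) ⊕ 72 = f8 ⊕ 72 = 8a
byte 3: (fa ⊕ 68) ⊕ 67 = 92 ⊕ 67 = f5
byte 4: (0e ⊕ 2d) ⊕ 65 = 23 ⊕ 65 = 46
byte 5: (ae ⊕ 81) ⊕ 74 = 2f ⊕ 74 = 5b
byte 6: (5c ⊕ e6) ⊕ 20 = ba ⊕ 20 = 9a
byte 7: (2b ⊕ db) ⊕ 74 = f0 ⊕ 74 = 84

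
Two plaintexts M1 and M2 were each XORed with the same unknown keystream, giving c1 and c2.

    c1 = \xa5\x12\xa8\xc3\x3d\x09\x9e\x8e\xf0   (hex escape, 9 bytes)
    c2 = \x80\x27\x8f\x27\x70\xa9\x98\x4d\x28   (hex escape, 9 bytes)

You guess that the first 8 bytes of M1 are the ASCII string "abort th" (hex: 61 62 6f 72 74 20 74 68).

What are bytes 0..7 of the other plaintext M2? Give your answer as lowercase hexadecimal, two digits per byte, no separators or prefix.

44574896398072ab

First, c1 ⊕ c2 = (M1 ⊕ K) ⊕ (M2 ⊕ K) = M1 ⊕ M2, so the key drops out. Then M2 = (M1 ⊕ M2) ⊕ M1 over the first 8 bytes.
byte 0: (a5 XOR 80) XOR 61 = 25 XOR 61 = 44
byte 1: (12 XOR 27) XOR 62 = 35 XOR 62 = 57
byte 2: (a8 XOR 8f) XOR 6f = 27 XOR 6f = 48
byte 3: (c3 XOR 27) XOR 72 = e4 XOR 72 = 96
byte 4: (3d XOR 70) XOR 74 = 4d XOR 74 = 39
byte 5: (09 XOR a9) XOR 20 = a0 XOR 20 = 80
byte 6: (9e XOR 98) XOR 74 = 06 XOR 74 = 72
byte 7: (8e XOR 4d) XOR 68 = c3 XOR 68 = ab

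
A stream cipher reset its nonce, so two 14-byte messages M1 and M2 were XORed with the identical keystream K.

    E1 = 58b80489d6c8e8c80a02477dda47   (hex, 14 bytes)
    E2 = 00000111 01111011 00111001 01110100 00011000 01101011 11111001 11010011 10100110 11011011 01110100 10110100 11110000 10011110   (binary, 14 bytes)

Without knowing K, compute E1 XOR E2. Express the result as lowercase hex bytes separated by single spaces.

5f c3 3d fd ce a3 11 1b ac d9 33 c9 2a d9

E1 ⊕ E2 = (M1 ⊕ K) ⊕ (M2 ⊕ K) = M1 ⊕ M2 — the shared key cancels under XOR.
byte 0: 58 xor 07 = 5f
byte 1: b8 xor 7b = c3
byte 2: 04 xor 39 = 3d
byte 3: 89 xor 74 = fd
byte 4: d6 xor 18 = ce
byte 5: c8 xor 6b = a3
byte 6: e8 xor f9 = 11
byte 7: c8 xor d3 = 1b
byte 8: 0a xor a6 = ac
byte 9: 02 xor db = d9
byte 10: 47 xor 74 = 33
byte 11: 7d xor b4 = c9
byte 12: da xor f0 = 2a
byte 13: 47 xor 9e = d9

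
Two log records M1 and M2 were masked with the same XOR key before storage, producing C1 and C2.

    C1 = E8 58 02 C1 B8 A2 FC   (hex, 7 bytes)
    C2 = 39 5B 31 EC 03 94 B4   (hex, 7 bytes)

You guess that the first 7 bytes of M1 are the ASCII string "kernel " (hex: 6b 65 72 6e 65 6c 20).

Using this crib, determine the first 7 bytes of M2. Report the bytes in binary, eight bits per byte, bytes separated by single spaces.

First, C1 ⊕ C2 = (M1 ⊕ K) ⊕ (M2 ⊕ K) = M1 ⊕ M2, so the key drops out. Then M2 = (M1 ⊕ M2) ⊕ M1 over the first 7 bytes.
byte 0: (e8 XOR 39) XOR 6b = d1 XOR 6b = ba
byte 1: (58 XOR 5b) XOR 65 = 03 XOR 65 = 66
byte 2: (02 XOR 31) XOR 72 = 33 XOR 72 = 41
byte 3: (c1 XOR ec) XOR 6e = 2d XOR 6e = 43
byte 4: (b8 XOR 03) XOR 65 = bb XOR 65 = de
byte 5: (a2 XOR 94) XOR 6c = 36 XOR 6c = 5a
byte 6: (fc XOR b4) XOR 20 = 48 XOR 20 = 68

10111010 01100110 01000001 01000011 11011110 01011010 01101000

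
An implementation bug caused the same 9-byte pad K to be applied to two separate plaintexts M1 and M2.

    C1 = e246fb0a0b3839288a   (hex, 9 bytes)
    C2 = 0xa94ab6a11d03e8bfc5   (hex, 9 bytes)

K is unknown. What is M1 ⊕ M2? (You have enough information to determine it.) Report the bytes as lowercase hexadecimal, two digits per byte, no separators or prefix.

C1 ⊕ C2 = (M1 ⊕ K) ⊕ (M2 ⊕ K) = M1 ⊕ M2 — the shared key cancels under XOR.
byte 0: e2 ^ a9 = 4b
byte 1: 46 ^ 4a = 0c
byte 2: fb ^ b6 = 4d
byte 3: 0a ^ a1 = ab
byte 4: 0b ^ 1d = 16
byte 5: 38 ^ 03 = 3b
byte 6: 39 ^ e8 = d1
byte 7: 28 ^ bf = 97
byte 8: 8a ^ c5 = 4f

4b0c4dab163bd1974f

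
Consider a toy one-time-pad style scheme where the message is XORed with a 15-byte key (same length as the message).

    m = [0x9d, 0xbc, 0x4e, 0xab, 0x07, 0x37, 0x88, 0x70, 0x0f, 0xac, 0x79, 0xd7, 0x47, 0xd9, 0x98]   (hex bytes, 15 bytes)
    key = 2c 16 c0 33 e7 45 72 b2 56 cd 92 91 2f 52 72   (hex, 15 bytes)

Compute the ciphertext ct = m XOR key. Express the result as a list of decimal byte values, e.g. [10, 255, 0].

XOR is its own inverse, so applying the key byte-wise gives the result directly.
9d xor 2c = b1
bc xor 16 = aa
4e xor c0 = 8e
ab xor 33 = 98
07 xor e7 = e0
37 xor 45 = 72
88 xor 72 = fa
70 xor b2 = c2
0f xor 56 = 59
ac xor cd = 61
79 xor 92 = eb
d7 xor 91 = 46
47 xor 2f = 68
d9 xor 52 = 8b
98 xor 72 = ea

[177, 170, 142, 152, 224, 114, 250, 194, 89, 97, 235, 70, 104, 139, 234]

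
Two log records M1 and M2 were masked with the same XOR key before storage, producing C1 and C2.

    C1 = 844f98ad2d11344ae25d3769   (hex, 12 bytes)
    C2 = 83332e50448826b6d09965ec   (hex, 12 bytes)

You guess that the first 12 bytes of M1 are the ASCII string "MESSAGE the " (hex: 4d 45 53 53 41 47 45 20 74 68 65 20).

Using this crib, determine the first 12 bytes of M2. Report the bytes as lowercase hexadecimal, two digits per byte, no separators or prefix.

First, C1 ⊕ C2 = (M1 ⊕ K) ⊕ (M2 ⊕ K) = M1 ⊕ M2, so the key drops out. Then M2 = (M1 ⊕ M2) ⊕ M1 over the first 12 bytes.
byte 0: (84 xor 83) xor 4d = 07 xor 4d = 4a
byte 1: (4f xor 33) xor 45 = 7c xor 45 = 39
byte 2: (98 xor 2e) xor 53 = b6 xor 53 = e5
byte 3: (ad xor 50) xor 53 = fd xor 53 = ae
byte 4: (2d xor 44) xor 41 = 69 xor 41 = 28
byte 5: (11 xor 88) xor 47 = 99 xor 47 = de
byte 6: (34 xor 26) xor 45 = 12 xor 45 = 57
byte 7: (4a xor b6) xor 20 = fc xor 20 = dc
byte 8: (e2 xor d0) xor 74 = 32 xor 74 = 46
byte 9: (5d xor 99) xor 68 = c4 xor 68 = ac
byte 10: (37 xor 65) xor 65 = 52 xor 65 = 37
byte 11: (69 xor ec) xor 20 = 85 xor 20 = a5

4a39e5ae28de57dc46ac37a5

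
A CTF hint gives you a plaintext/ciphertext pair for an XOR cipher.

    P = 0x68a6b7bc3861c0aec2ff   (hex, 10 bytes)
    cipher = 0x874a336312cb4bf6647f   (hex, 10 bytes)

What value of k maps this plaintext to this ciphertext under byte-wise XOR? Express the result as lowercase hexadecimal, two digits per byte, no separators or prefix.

efec84df2aaa8b58a680

Since cipher = P ⊕ k, XORing both sides with P gives k = P ⊕ cipher.
68 XOR 87 = ef
a6 XOR 4a = ec
b7 XOR 33 = 84
bc XOR 63 = df
38 XOR 12 = 2a
61 XOR cb = aa
c0 XOR 4b = 8b
ae XOR f6 = 58
c2 XOR 64 = a6
ff XOR 7f = 80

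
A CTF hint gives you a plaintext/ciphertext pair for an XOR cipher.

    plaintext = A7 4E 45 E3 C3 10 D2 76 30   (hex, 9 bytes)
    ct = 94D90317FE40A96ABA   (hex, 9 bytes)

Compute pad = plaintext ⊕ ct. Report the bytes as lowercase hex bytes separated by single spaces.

Since ct = plaintext ⊕ pad, XORing both sides with plaintext gives pad = plaintext ⊕ ct.
a7 xor 94 = 33
4e xor d9 = 97
45 xor 03 = 46
e3 xor 17 = f4
c3 xor fe = 3d
10 xor 40 = 50
d2 xor a9 = 7b
76 xor 6a = 1c
30 xor ba = 8a

33 97 46 f4 3d 50 7b 1c 8a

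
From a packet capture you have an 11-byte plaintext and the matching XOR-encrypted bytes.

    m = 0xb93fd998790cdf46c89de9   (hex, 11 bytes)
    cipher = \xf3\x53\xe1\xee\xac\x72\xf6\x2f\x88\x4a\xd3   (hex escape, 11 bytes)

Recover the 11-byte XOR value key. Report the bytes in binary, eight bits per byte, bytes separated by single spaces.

Since cipher = m ⊕ key, XORing both sides with m gives key = m ⊕ cipher.
byte 0: b9 XOR f3 = 4a
byte 1: 3f XOR 53 = 6c
byte 2: d9 XOR e1 = 38
byte 3: 98 XOR ee = 76
byte 4: 79 XOR ac = d5
byte 5: 0c XOR 72 = 7e
byte 6: df XOR f6 = 29
byte 7: 46 XOR 2f = 69
byte 8: c8 XOR 88 = 40
byte 9: 9d XOR 4a = d7
byte 10: e9 XOR d3 = 3a

01001010 01101100 00111000 01110110 11010101 01111110 00101001 01101001 01000000 11010111 00111010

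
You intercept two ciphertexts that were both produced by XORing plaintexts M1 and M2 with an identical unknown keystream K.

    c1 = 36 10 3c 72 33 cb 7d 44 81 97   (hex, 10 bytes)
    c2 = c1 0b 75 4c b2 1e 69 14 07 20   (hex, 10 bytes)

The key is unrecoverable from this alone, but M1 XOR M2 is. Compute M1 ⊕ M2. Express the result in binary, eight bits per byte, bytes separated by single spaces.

11110111 00011011 01001001 00111110 10000001 11010101 00010100 01010000 10000110 10110111

c1 ⊕ c2 = (M1 ⊕ K) ⊕ (M2 ⊕ K) = M1 ⊕ M2 — the shared key cancels under XOR.
36 XOR c1 = f7
10 XOR 0b = 1b
3c XOR 75 = 49
72 XOR 4c = 3e
33 XOR b2 = 81
cb XOR 1e = d5
7d XOR 69 = 14
44 XOR 14 = 50
81 XOR 07 = 86
97 XOR 20 = b7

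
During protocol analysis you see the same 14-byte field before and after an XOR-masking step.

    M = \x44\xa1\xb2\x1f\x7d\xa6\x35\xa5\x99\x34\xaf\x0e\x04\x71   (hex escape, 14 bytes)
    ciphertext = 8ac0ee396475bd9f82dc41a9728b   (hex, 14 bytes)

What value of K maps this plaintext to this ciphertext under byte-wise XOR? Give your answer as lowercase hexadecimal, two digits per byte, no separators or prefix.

Since ciphertext = M ⊕ K, XORing both sides with M gives K = M ⊕ ciphertext.
44 ^ 8a = ce
a1 ^ c0 = 61
b2 ^ ee = 5c
1f ^ 39 = 26
7d ^ 64 = 19
a6 ^ 75 = d3
35 ^ bd = 88
a5 ^ 9f = 3a
99 ^ 82 = 1b
34 ^ dc = e8
af ^ 41 = ee
0e ^ a9 = a7
04 ^ 72 = 76
71 ^ 8b = fa

ce615c2619d3883a1be8eea776fa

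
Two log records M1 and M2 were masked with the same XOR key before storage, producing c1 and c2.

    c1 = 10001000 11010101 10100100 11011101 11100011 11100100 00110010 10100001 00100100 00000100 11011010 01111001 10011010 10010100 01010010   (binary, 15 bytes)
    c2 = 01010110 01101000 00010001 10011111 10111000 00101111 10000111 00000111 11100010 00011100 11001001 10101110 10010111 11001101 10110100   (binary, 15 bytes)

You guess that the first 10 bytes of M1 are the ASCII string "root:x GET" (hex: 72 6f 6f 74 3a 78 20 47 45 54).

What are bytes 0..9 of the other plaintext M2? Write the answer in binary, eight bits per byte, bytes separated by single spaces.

First, c1 ⊕ c2 = (M1 ⊕ K) ⊕ (M2 ⊕ K) = M1 ⊕ M2, so the key drops out. Then M2 = (M1 ⊕ M2) ⊕ M1 over the first 10 bytes.
byte 0: (88 xor 56) xor 72 = de xor 72 = ac
byte 1: (d5 xor 68) xor 6f = bd xor 6f = d2
byte 2: (a4 xor 11) xor 6f = b5 xor 6f = da
byte 3: (dd xor 9f) xor 74 = 42 xor 74 = 36
byte 4: (e3 xor b8) xor 3a = 5b xor 3a = 61
byte 5: (e4 xor 2f) xor 78 = cb xor 78 = b3
byte 6: (32 xor 87) xor 20 = b5 xor 20 = 95
byte 7: (a1 xor 07) xor 47 = a6 xor 47 = e1
byte 8: (24 xor e2) xor 45 = c6 xor 45 = 83
byte 9: (04 xor 1c) xor 54 = 18 xor 54 = 4c

10101100 11010010 11011010 00110110 01100001 10110011 10010101 11100001 10000011 01001100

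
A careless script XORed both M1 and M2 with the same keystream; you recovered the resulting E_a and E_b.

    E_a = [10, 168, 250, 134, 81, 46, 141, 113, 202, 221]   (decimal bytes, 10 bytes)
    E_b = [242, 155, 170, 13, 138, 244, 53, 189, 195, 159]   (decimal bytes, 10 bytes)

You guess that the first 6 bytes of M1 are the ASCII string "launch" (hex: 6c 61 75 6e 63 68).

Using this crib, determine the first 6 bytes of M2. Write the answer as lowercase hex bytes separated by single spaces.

First, E_a ⊕ E_b = (M1 ⊕ K) ⊕ (M2 ⊕ K) = M1 ⊕ M2, so the key drops out. Then M2 = (M1 ⊕ M2) ⊕ M1 over the first 6 bytes.
byte 0: (0a ⊕ f2) ⊕ 6c = f8 ⊕ 6c = 94
byte 1: (a8 ⊕ 9b) ⊕ 61 = 33 ⊕ 61 = 52
byte 2: (fa ⊕ aa) ⊕ 75 = 50 ⊕ 75 = 25
byte 3: (86 ⊕ 0d) ⊕ 6e = 8b ⊕ 6e = e5
byte 4: (51 ⊕ 8a) ⊕ 63 = db ⊕ 63 = b8
byte 5: (2e ⊕ f4) ⊕ 68 = da ⊕ 68 = b2

94 52 25 e5 b8 b2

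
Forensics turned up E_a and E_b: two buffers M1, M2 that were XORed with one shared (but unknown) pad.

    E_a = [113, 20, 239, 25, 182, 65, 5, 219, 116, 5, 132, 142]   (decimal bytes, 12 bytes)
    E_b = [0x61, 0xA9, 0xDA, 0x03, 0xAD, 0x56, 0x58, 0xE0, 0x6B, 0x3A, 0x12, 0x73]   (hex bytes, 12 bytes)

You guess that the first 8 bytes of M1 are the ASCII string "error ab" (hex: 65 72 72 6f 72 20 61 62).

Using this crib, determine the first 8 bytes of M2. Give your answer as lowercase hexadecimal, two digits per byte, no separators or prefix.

75cf477569373c59

First, E_a ⊕ E_b = (M1 ⊕ K) ⊕ (M2 ⊕ K) = M1 ⊕ M2, so the key drops out. Then M2 = (M1 ⊕ M2) ⊕ M1 over the first 8 bytes.
byte 0: (71 XOR 61) XOR 65 = 10 XOR 65 = 75
byte 1: (14 XOR a9) XOR 72 = bd XOR 72 = cf
byte 2: (ef XOR da) XOR 72 = 35 XOR 72 = 47
byte 3: (19 XOR 03) XOR 6f = 1a XOR 6f = 75
byte 4: (b6 XOR ad) XOR 72 = 1b XOR 72 = 69
byte 5: (41 XOR 56) XOR 20 = 17 XOR 20 = 37
byte 6: (05 XOR 58) XOR 61 = 5d XOR 61 = 3c
byte 7: (db XOR e0) XOR 62 = 3b XOR 62 = 59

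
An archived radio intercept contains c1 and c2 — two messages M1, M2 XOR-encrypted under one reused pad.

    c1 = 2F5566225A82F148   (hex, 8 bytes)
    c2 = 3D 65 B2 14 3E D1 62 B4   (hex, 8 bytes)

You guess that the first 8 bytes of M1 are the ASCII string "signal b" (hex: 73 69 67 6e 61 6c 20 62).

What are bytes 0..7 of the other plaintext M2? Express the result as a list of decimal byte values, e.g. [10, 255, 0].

[97, 89, 179, 88, 5, 63, 179, 158]

First, c1 ⊕ c2 = (M1 ⊕ K) ⊕ (M2 ⊕ K) = M1 ⊕ M2, so the key drops out. Then M2 = (M1 ⊕ M2) ⊕ M1 over the first 8 bytes.
byte 0: (2f XOR 3d) XOR 73 = 12 XOR 73 = 61
byte 1: (55 XOR 65) XOR 69 = 30 XOR 69 = 59
byte 2: (66 XOR b2) XOR 67 = d4 XOR 67 = b3
byte 3: (22 XOR 14) XOR 6e = 36 XOR 6e = 58
byte 4: (5a XOR 3e) XOR 61 = 64 XOR 61 = 05
byte 5: (82 XOR d1) XOR 6c = 53 XOR 6c = 3f
byte 6: (f1 XOR 62) XOR 20 = 93 XOR 20 = b3
byte 7: (48 XOR b4) XOR 62 = fc XOR 62 = 9e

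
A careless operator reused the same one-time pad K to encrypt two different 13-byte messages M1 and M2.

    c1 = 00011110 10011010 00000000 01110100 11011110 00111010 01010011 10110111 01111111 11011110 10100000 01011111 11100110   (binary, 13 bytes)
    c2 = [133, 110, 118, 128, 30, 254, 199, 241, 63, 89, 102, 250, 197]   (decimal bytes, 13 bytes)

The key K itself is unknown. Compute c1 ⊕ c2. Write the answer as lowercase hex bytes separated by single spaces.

c1 ⊕ c2 = (M1 ⊕ K) ⊕ (M2 ⊕ K) = M1 ⊕ M2 — the shared key cancels under XOR.
byte 0: 1e ⊕ 85 = 9b
byte 1: 9a ⊕ 6e = f4
byte 2: 00 ⊕ 76 = 76
byte 3: 74 ⊕ 80 = f4
byte 4: de ⊕ 1e = c0
byte 5: 3a ⊕ fe = c4
byte 6: 53 ⊕ c7 = 94
byte 7: b7 ⊕ f1 = 46
byte 8: 7f ⊕ 3f = 40
byte 9: de ⊕ 59 = 87
byte 10: a0 ⊕ 66 = c6
byte 11: 5f ⊕ fa = a5
byte 12: e6 ⊕ c5 = 23

9b f4 76 f4 c0 c4 94 46 40 87 c6 a5 23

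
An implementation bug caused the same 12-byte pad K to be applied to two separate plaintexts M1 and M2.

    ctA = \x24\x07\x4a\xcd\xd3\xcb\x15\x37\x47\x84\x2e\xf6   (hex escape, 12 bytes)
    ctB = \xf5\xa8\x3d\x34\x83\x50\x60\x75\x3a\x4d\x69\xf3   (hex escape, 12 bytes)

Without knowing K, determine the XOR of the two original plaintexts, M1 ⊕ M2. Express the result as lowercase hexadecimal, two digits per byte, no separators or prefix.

ctA ⊕ ctB = (M1 ⊕ K) ⊕ (M2 ⊕ K) = M1 ⊕ M2 — the shared key cancels under XOR.
24 XOR f5 = d1
07 XOR a8 = af
4a XOR 3d = 77
cd XOR 34 = f9
d3 XOR 83 = 50
cb XOR 50 = 9b
15 XOR 60 = 75
37 XOR 75 = 42
47 XOR 3a = 7d
84 XOR 4d = c9
2e XOR 69 = 47
f6 XOR f3 = 05

d1af77f9509b75427dc94705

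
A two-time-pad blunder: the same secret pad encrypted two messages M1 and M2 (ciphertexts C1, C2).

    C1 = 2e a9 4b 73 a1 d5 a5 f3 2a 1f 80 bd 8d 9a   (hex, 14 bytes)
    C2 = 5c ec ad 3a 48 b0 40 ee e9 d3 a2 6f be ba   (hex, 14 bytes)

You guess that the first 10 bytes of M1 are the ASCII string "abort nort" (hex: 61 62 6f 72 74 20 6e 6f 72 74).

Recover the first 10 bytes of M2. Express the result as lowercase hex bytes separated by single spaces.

First, C1 ⊕ C2 = (M1 ⊕ K) ⊕ (M2 ⊕ K) = M1 ⊕ M2, so the key drops out. Then M2 = (M1 ⊕ M2) ⊕ M1 over the first 10 bytes.
byte 0: (2e XOR 5c) XOR 61 = 72 XOR 61 = 13
byte 1: (a9 XOR ec) XOR 62 = 45 XOR 62 = 27
byte 2: (4b XOR ad) XOR 6f = e6 XOR 6f = 89
byte 3: (73 XOR 3a) XOR 72 = 49 XOR 72 = 3b
byte 4: (a1 XOR 48) XOR 74 = e9 XOR 74 = 9d
byte 5: (d5 XOR b0) XOR 20 = 65 XOR 20 = 45
byte 6: (a5 XOR 40) XOR 6e = e5 XOR 6e = 8b
byte 7: (f3 XOR ee) XOR 6f = 1d XOR 6f = 72
byte 8: (2a XOR e9) XOR 72 = c3 XOR 72 = b1
byte 9: (1f XOR d3) XOR 74 = cc XOR 74 = b8

13 27 89 3b 9d 45 8b 72 b1 b8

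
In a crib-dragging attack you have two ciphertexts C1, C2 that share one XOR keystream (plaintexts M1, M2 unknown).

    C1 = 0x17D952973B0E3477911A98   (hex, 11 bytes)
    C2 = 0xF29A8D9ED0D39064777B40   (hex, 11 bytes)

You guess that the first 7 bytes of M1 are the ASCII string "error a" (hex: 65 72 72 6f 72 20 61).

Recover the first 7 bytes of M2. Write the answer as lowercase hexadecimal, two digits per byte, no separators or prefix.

First, C1 ⊕ C2 = (M1 ⊕ K) ⊕ (M2 ⊕ K) = M1 ⊕ M2, so the key drops out. Then M2 = (M1 ⊕ M2) ⊕ M1 over the first 7 bytes.
byte 0: (17 ^ f2) ^ 65 = e5 ^ 65 = 80
byte 1: (d9 ^ 9a) ^ 72 = 43 ^ 72 = 31
byte 2: (52 ^ 8d) ^ 72 = df ^ 72 = ad
byte 3: (97 ^ 9e) ^ 6f = 09 ^ 6f = 66
byte 4: (3b ^ d0) ^ 72 = eb ^ 72 = 99
byte 5: (0e ^ d3) ^ 20 = dd ^ 20 = fd
byte 6: (34 ^ 90) ^ 61 = a4 ^ 61 = c5

8031ad6699fdc5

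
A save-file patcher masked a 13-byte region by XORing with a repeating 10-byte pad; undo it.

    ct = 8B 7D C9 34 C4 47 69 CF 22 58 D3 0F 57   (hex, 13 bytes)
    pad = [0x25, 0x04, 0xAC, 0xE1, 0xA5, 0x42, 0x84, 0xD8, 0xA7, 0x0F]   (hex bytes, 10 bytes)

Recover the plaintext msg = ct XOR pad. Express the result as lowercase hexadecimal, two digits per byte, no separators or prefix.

ae7965d56105ed178557f60bfb

The 10-byte key repeats, so the effective keystream is 25 04 ac e1 a5 42 84 d8 a7 0f 25 04 ac.
byte 0: 8b ^ 25 = ae
byte 1: 7d ^ 04 = 79
byte 2: c9 ^ ac = 65
byte 3: 34 ^ e1 = d5
byte 4: c4 ^ a5 = 61
byte 5: 47 ^ 42 = 05
byte 6: 69 ^ 84 = ed
byte 7: cf ^ d8 = 17
byte 8: 22 ^ a7 = 85
byte 9: 58 ^ 0f = 57
byte 10: d3 ^ 25 = f6
byte 11: 0f ^ 04 = 0b
byte 12: 57 ^ ac = fb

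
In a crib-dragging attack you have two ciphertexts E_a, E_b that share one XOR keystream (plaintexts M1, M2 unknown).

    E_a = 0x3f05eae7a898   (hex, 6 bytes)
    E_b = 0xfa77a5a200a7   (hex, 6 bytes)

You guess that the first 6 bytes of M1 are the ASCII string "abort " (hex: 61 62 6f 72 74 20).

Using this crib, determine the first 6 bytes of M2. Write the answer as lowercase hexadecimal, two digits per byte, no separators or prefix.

First, E_a ⊕ E_b = (M1 ⊕ K) ⊕ (M2 ⊕ K) = M1 ⊕ M2, so the key drops out. Then M2 = (M1 ⊕ M2) ⊕ M1 over the first 6 bytes.
byte 0: (3f XOR fa) XOR 61 = c5 XOR 61 = a4
byte 1: (05 XOR 77) XOR 62 = 72 XOR 62 = 10
byte 2: (ea XOR a5) XOR 6f = 4f XOR 6f = 20
byte 3: (e7 XOR a2) XOR 72 = 45 XOR 72 = 37
byte 4: (a8 XOR 00) XOR 74 = a8 XOR 74 = dc
byte 5: (98 XOR a7) XOR 20 = 3f XOR 20 = 1f

a4102037dc1f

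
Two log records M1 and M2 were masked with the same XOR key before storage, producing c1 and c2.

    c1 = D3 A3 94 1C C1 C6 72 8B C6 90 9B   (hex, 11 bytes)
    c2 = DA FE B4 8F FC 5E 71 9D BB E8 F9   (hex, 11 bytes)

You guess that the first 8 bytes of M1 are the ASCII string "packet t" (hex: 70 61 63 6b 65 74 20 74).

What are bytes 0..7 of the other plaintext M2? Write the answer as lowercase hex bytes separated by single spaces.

79 3c 43 f8 58 ec 23 62

First, c1 ⊕ c2 = (M1 ⊕ K) ⊕ (M2 ⊕ K) = M1 ⊕ M2, so the key drops out. Then M2 = (M1 ⊕ M2) ⊕ M1 over the first 8 bytes.
byte 0: (d3 ⊕ da) ⊕ 70 = 09 ⊕ 70 = 79
byte 1: (a3 ⊕ fe) ⊕ 61 = 5d ⊕ 61 = 3c
byte 2: (94 ⊕ b4) ⊕ 63 = 20 ⊕ 63 = 43
byte 3: (1c ⊕ 8f) ⊕ 6b = 93 ⊕ 6b = f8
byte 4: (c1 ⊕ fc) ⊕ 65 = 3d ⊕ 65 = 58
byte 5: (c6 ⊕ 5e) ⊕ 74 = 98 ⊕ 74 = ec
byte 6: (72 ⊕ 71) ⊕ 20 = 03 ⊕ 20 = 23
byte 7: (8b ⊕ 9d) ⊕ 74 = 16 ⊕ 74 = 62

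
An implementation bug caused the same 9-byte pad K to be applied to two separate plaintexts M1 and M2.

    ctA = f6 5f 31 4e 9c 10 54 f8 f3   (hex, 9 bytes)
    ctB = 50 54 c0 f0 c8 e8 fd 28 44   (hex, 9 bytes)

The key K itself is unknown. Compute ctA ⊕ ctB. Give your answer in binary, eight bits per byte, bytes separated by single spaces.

ctA ⊕ ctB = (M1 ⊕ K) ⊕ (M2 ⊕ K) = M1 ⊕ M2 — the shared key cancels under XOR.
byte 0: f6 ^ 50 = a6
byte 1: 5f ^ 54 = 0b
byte 2: 31 ^ c0 = f1
byte 3: 4e ^ f0 = be
byte 4: 9c ^ c8 = 54
byte 5: 10 ^ e8 = f8
byte 6: 54 ^ fd = a9
byte 7: f8 ^ 28 = d0
byte 8: f3 ^ 44 = b7

10100110 00001011 11110001 10111110 01010100 11111000 10101001 11010000 10110111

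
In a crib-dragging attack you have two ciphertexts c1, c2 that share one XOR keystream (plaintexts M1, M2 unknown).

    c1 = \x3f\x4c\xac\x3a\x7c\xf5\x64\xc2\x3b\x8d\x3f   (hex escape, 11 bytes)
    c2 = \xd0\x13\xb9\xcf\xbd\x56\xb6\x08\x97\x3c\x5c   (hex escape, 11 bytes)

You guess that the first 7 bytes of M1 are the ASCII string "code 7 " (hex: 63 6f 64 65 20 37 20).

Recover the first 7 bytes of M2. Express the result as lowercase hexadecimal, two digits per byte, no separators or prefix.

8c307190e194f2

First, c1 ⊕ c2 = (M1 ⊕ K) ⊕ (M2 ⊕ K) = M1 ⊕ M2, so the key drops out. Then M2 = (M1 ⊕ M2) ⊕ M1 over the first 7 bytes.
byte 0: (3f XOR d0) XOR 63 = ef XOR 63 = 8c
byte 1: (4c XOR 13) XOR 6f = 5f XOR 6f = 30
byte 2: (ac XOR b9) XOR 64 = 15 XOR 64 = 71
byte 3: (3a XOR cf) XOR 65 = f5 XOR 65 = 90
byte 4: (7c XOR bd) XOR 20 = c1 XOR 20 = e1
byte 5: (f5 XOR 56) XOR 37 = a3 XOR 37 = 94
byte 6: (64 XOR b6) XOR 20 = d2 XOR 20 = f2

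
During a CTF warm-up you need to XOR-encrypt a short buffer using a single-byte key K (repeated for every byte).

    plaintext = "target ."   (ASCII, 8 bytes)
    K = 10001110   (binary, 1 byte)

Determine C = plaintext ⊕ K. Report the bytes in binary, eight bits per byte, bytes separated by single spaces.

The 1-byte key repeats, so the effective keystream is 8e 8e 8e 8e 8e 8e 8e 8e.
byte 0: 74 ^ 8e = fa
byte 1: 61 ^ 8e = ef
byte 2: 72 ^ 8e = fc
byte 3: 67 ^ 8e = e9
byte 4: 65 ^ 8e = eb
byte 5: 74 ^ 8e = fa
byte 6: 20 ^ 8e = ae
byte 7: 2e ^ 8e = a0

11111010 11101111 11111100 11101001 11101011 11111010 10101110 10100000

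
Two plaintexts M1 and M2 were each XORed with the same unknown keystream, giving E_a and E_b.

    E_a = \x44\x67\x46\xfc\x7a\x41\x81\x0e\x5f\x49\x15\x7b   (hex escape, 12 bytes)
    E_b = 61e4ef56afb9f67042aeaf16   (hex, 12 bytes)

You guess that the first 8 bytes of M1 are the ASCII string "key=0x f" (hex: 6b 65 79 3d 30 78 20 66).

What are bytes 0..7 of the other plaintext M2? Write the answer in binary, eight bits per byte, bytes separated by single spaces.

First, E_a ⊕ E_b = (M1 ⊕ K) ⊕ (M2 ⊕ K) = M1 ⊕ M2, so the key drops out. Then M2 = (M1 ⊕ M2) ⊕ M1 over the first 8 bytes.
byte 0: (44 xor 61) xor 6b = 25 xor 6b = 4e
byte 1: (67 xor e4) xor 65 = 83 xor 65 = e6
byte 2: (46 xor ef) xor 79 = a9 xor 79 = d0
byte 3: (fc xor 56) xor 3d = aa xor 3d = 97
byte 4: (7a xor af) xor 30 = d5 xor 30 = e5
byte 5: (41 xor b9) xor 78 = f8 xor 78 = 80
byte 6: (81 xor f6) xor 20 = 77 xor 20 = 57
byte 7: (0e xor 70) xor 66 = 7e xor 66 = 18

01001110 11100110 11010000 10010111 11100101 10000000 01010111 00011000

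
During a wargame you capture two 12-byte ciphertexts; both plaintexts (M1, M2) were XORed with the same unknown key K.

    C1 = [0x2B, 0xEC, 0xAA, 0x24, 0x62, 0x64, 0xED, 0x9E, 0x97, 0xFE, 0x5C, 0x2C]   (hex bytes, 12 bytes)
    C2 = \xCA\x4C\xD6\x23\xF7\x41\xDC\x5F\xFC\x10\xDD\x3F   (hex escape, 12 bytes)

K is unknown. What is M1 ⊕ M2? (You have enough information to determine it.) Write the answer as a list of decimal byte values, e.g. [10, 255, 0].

C1 ⊕ C2 = (M1 ⊕ K) ⊕ (M2 ⊕ K) = M1 ⊕ M2 — the shared key cancels under XOR.
byte 0: 00101011 xor 11001010 = 11100001
byte 1: 11101100 xor 01001100 = 10100000
byte 2: 10101010 xor 11010110 = 01111100
byte 3: 00100100 xor 00100011 = 00000111
byte 4: 01100010 xor 11110111 = 10010101
byte 5: 01100100 xor 01000001 = 00100101
byte 6: 11101101 xor 11011100 = 00110001
byte 7: 10011110 xor 01011111 = 11000001
byte 8: 10010111 xor 11111100 = 01101011
byte 9: 11111110 xor 00010000 = 11101110
byte 10: 01011100 xor 11011101 = 10000001
byte 11: 00101100 xor 00111111 = 00010011

[225, 160, 124, 7, 149, 37, 49, 193, 107, 238, 129, 19]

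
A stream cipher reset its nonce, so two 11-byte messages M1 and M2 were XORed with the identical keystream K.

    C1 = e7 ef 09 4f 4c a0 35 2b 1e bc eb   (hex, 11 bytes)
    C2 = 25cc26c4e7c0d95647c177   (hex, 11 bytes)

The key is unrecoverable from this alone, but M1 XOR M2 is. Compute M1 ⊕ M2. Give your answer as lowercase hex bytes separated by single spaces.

C1 ⊕ C2 = (M1 ⊕ K) ⊕ (M2 ⊕ K) = M1 ⊕ M2 — the shared key cancels under XOR.
231 ^  37 = 194
239 ^ 204 =  35
  9 ^  38 =  47
 79 ^ 196 = 139
 76 ^ 231 = 171
160 ^ 192 =  96
 53 ^ 217 = 236
 43 ^  86 = 125
 30 ^  71 =  89
188 ^ 193 = 125
235 ^ 119 = 156

c2 23 2f 8b ab 60 ec 7d 59 7d 9c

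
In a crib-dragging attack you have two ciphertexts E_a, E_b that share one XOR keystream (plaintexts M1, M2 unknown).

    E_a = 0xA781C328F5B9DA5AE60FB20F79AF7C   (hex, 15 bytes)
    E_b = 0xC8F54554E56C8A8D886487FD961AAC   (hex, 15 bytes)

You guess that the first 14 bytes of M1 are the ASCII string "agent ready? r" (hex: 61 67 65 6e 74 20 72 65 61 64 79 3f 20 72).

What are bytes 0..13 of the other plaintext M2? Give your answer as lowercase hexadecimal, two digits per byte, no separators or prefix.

0e13e31264f522b20f0f4ccdcfc7

First, E_a ⊕ E_b = (M1 ⊕ K) ⊕ (M2 ⊕ K) = M1 ⊕ M2, so the key drops out. Then M2 = (M1 ⊕ M2) ⊕ M1 over the first 14 bytes.
byte 0: (a7 ^ c8) ^ 61 = 6f ^ 61 = 0e
byte 1: (81 ^ f5) ^ 67 = 74 ^ 67 = 13
byte 2: (c3 ^ 45) ^ 65 = 86 ^ 65 = e3
byte 3: (28 ^ 54) ^ 6e = 7c ^ 6e = 12
byte 4: (f5 ^ e5) ^ 74 = 10 ^ 74 = 64
byte 5: (b9 ^ 6c) ^ 20 = d5 ^ 20 = f5
byte 6: (da ^ 8a) ^ 72 = 50 ^ 72 = 22
byte 7: (5a ^ 8d) ^ 65 = d7 ^ 65 = b2
byte 8: (e6 ^ 88) ^ 61 = 6e ^ 61 = 0f
byte 9: (0f ^ 64) ^ 64 = 6b ^ 64 = 0f
byte 10: (b2 ^ 87) ^ 79 = 35 ^ 79 = 4c
byte 11: (0f ^ fd) ^ 3f = f2 ^ 3f = cd
byte 12: (79 ^ 96) ^ 20 = ef ^ 20 = cf
byte 13: (af ^ 1a) ^ 72 = b5 ^ 72 = c7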